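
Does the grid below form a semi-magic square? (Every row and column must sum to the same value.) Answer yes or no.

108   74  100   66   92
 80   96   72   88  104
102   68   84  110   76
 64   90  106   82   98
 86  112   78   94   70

Yes

Row 1: 108 + 74 + 100 + 66 + 92 = 440.
Row 2: 80 + 96 + 72 + 88 + 104 = 440.
Row 3: 102 + 68 + 84 + 110 + 76 = 440.
Row 4: 64 + 90 + 106 + 82 + 98 = 440.
Row 5: 86 + 112 + 78 + 94 + 70 = 440.
Column 1: 108 + 80 + 102 + 64 + 86 = 440.
Column 2: 74 + 96 + 68 + 90 + 112 = 440.
Column 3: 100 + 72 + 84 + 106 + 78 = 440.
Column 4: 66 + 88 + 110 + 82 + 94 = 440.
Column 5: 92 + 104 + 76 + 98 + 70 = 440.
All lines sum to 440.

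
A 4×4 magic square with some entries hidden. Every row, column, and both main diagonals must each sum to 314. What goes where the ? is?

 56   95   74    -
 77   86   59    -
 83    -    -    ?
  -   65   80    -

Using row 1: 56 + 95 + 74 + ? → (1,4) = 314 − 225 = 89.
Row 2 must total 314; the given cells sum to 222, so (2,4) = 92.
Column 1 must total 314; the given cells sum to 216, so (4,1) = 98.
Column 2 needs 314; the known cells sum to 246, so (3,2) = 68.
Column 3: 74 + 59 + 80 + ? = 314, so (3,3) = 101.
The remaining cell in main diagonal is (4,4) = 314 − 243 = 71.
Row 3: 83 + 68 + 101 + ? = 314, so (3,4) = 62.

62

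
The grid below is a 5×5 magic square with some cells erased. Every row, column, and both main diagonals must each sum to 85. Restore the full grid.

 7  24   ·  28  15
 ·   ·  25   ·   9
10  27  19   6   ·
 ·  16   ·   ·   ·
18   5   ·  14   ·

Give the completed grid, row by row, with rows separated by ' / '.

7 24 11 28 15 / 21 13 25 17 9 / 10 27 19 6 23 / 29 16 8 20 12 / 18 5 22 14 26

Using row 1: 7 + 24 + 28 + 15 + ? → (1,3) = 85 − 74 = 11.
The remaining cell in row 3 is (3,5) = 85 − 62 = 23.
From column 2, 85 − (24 + 27 + 16 + 5) gives (2,2) = 13.
Anti-diagonal needs 85; the known cells sum to 68, so (2,4) = 17.
Row 2: 13 + 25 + 17 + 9 + ? = 85, so (2,1) = 21.
Using column 1: 7 + 21 + 10 + 18 + ? → (4,1) = 85 − 56 = 29.
The remaining cell in column 4 is (4,4) = 85 − 65 = 20.
Main diagonal: 7 + 13 + 19 + 20 + ? = 85, so (5,5) = 26.
Row 5 must total 85; the given cells sum to 63, so (5,3) = 22.
Column 3: 11 + 25 + 19 + 22 + ? = 85, so (4,3) = 8.
Column 5: 15 + 9 + 23 + 26 + ? = 85, so (4,5) = 12.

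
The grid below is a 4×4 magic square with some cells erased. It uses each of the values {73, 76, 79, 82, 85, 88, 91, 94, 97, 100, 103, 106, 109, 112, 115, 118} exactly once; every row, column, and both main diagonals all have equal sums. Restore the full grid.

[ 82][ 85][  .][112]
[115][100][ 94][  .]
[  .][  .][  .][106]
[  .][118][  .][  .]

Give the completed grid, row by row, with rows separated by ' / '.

The 16 entries sum to 1528, so each line sums to 1528/4 = 382.
Row 1 must total 382; the given cells sum to 279, so (1,3) = 103.
Using row 2: 115 + 100 + 94 + ? → (2,4) = 382 − 309 = 73.
Column 2: 85 + 100 + 118 + ? = 382, so (3,2) = 79.
From column 4, 382 − (112 + 73 + 106) gives (4,4) = 91.
Main diagonal: 82 + 100 + 91 + ? = 382, so (3,3) = 109.
Anti-diagonal needs 382; the known cells sum to 285, so (4,1) = 97.
Row 3: 79 + 109 + 106 + ? = 382, so (3,1) = 88.
Row 4 needs 382; the known cells sum to 306, so (4,3) = 76.

82 85 103 112 / 115 100 94 73 / 88 79 109 106 / 97 118 76 91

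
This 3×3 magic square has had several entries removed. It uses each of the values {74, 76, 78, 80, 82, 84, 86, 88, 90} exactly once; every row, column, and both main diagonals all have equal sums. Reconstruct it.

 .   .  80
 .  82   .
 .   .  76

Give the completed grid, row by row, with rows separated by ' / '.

88 78 80 / 74 82 90 / 84 86 76

The 9 entries sum to 738, so each line sums to 738/3 = 246.
From column 3, 246 − (80 + 76) gives (2,3) = 90.
Main diagonal must total 246; the given cells sum to 158, so (1,1) = 88.
Anti-diagonal must total 246; the given cells sum to 162, so (3,1) = 84.
Row 1 must total 246; the given cells sum to 168, so (1,2) = 78.
The remaining cell in row 2 is (2,1) = 246 − 172 = 74.
The remaining cell in row 3 is (3,2) = 246 − 160 = 86.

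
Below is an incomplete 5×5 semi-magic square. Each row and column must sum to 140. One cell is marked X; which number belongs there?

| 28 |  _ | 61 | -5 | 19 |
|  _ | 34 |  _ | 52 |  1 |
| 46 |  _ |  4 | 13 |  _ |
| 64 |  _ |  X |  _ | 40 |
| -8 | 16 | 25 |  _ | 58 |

From row 1, 140 − (28 + 61 + (-5) + 19) gives (1,2) = 37.
From row 5, 140 − (-8 + 16 + 25 + 58) gives (5,4) = 49.
The remaining cell in column 1 is (2,1) = 140 − 130 = 10.
Column 4: -5 + 52 + 13 + 49 + ? = 140, so (4,4) = 31.
The remaining cell in column 5 is (3,5) = 140 − 118 = 22.
Row 2: 10 + 34 + 52 + 1 + ? = 140, so (2,3) = 43.
Row 3 needs 140; the known cells sum to 85, so (3,2) = 55.
From column 2, 140 − (37 + 34 + 55 + 16) gives (4,2) = -2.
Column 3: 61 + 43 + 4 + 25 + ? = 140, so (4,3) = 7.

7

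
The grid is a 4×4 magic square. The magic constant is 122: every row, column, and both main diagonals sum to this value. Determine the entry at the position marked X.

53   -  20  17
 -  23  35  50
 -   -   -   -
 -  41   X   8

29

From row 1, 122 − (53 + 20 + 17) gives (1,2) = 32.
From row 2, 122 − (23 + 35 + 50) gives (2,1) = 14.
Column 2 needs 122; the known cells sum to 96, so (3,2) = 26.
Using column 4: 17 + 50 + 8 + ? → (3,4) = 122 − 75 = 47.
The remaining cell in main diagonal is (3,3) = 122 − 84 = 38.
Anti-diagonal needs 122; the known cells sum to 78, so (4,1) = 44.
From row 3, 122 − (26 + 38 + 47) gives (3,1) = 11.
Using row 4: 44 + 41 + 8 + ? → (4,3) = 122 − 93 = 29.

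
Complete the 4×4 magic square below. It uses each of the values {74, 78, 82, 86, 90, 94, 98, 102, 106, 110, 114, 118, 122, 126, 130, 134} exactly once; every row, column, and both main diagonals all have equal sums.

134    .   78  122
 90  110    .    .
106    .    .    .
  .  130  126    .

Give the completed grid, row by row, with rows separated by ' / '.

The 16 entries sum to 1664, so each line sums to 1664/4 = 416.
Row 1: 134 + 78 + 122 + ? = 416, so (1,2) = 82.
Column 1 must total 416; the given cells sum to 330, so (4,1) = 86.
Using column 2: 82 + 110 + 130 + ? → (3,2) = 416 − 322 = 94.
Anti-diagonal: 122 + 94 + 86 + ? = 416, so (2,3) = 114.
From row 2, 416 − (90 + 110 + 114) gives (2,4) = 102.
Row 4 must total 416; the given cells sum to 342, so (4,4) = 74.
Column 3 needs 416; the known cells sum to 318, so (3,3) = 98.
Column 4 needs 416; the known cells sum to 298, so (3,4) = 118.

134 82 78 122 / 90 110 114 102 / 106 94 98 118 / 86 130 126 74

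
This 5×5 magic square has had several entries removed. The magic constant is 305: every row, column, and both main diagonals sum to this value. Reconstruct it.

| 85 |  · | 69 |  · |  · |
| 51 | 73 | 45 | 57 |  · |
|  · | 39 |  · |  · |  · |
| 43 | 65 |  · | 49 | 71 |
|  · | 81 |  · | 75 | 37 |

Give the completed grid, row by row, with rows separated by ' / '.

85 47 69 41 63 / 51 73 45 57 79 / 67 39 61 83 55 / 43 65 77 49 71 / 59 81 53 75 37

Row 2 must total 305; the given cells sum to 226, so (2,5) = 79.
Using row 4: 43 + 65 + 49 + 71 + ? → (4,3) = 305 − 228 = 77.
Using column 2: 73 + 39 + 65 + 81 + ? → (1,2) = 305 − 258 = 47.
Main diagonal needs 305; the known cells sum to 244, so (3,3) = 61.
Using column 3: 69 + 45 + 61 + 77 + ? → (5,3) = 305 − 252 = 53.
Using row 5: 81 + 53 + 75 + 37 + ? → (5,1) = 305 − 246 = 59.
From column 1, 305 − (85 + 51 + 43 + 59) gives (3,1) = 67.
The remaining cell in anti-diagonal is (1,5) = 305 − 242 = 63.
Row 1 needs 305; the known cells sum to 264, so (1,4) = 41.
From column 4, 305 − (41 + 57 + 49 + 75) gives (3,4) = 83.
Using column 5: 63 + 79 + 71 + 37 + ? → (3,5) = 305 − 250 = 55.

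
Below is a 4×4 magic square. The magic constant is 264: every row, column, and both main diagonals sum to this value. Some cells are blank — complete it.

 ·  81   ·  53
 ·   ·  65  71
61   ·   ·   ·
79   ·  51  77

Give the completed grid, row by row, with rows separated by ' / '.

55 81 75 53 / 69 59 65 71 / 61 67 73 63 / 79 57 51 77

Row 4 needs 264; the known cells sum to 207, so (4,2) = 57.
Column 4 must total 264; the given cells sum to 201, so (3,4) = 63.
Using anti-diagonal: 53 + 65 + 79 + ? → (3,2) = 264 − 197 = 67.
Row 3 must total 264; the given cells sum to 191, so (3,3) = 73.
Using column 2: 81 + 67 + 57 + ? → (2,2) = 264 − 205 = 59.
Column 3 must total 264; the given cells sum to 189, so (1,3) = 75.
Main diagonal needs 264; the known cells sum to 209, so (1,1) = 55.
From row 2, 264 − (59 + 65 + 71) gives (2,1) = 69.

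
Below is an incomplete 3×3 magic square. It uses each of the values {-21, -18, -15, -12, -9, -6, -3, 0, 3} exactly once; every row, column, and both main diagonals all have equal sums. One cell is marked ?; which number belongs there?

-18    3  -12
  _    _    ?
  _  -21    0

The 9 entries sum to -81, so each line sums to -81/3 = -27.
Row 3: -21 + 0 + ? = -27, so (3,1) = -6.
The remaining cell in column 1 is (2,1) = -27 − (-24) = -3.
Column 2 must total -27; the given cells sum to -18, so (2,2) = -9.
From column 3, -27 − (-12 + 0) gives (2,3) = -15.

-15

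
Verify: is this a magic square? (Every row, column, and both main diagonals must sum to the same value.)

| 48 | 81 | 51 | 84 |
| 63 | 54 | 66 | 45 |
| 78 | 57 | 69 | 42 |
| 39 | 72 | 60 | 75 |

Row 1: 48 + 81 + 51 + 84 = 264.
Row 2: 63 + 54 + 66 + 45 = 228.
Row 3: 78 + 57 + 69 + 42 = 246.
Row 4: 39 + 72 + 60 + 75 = 246.
Column 1: 48 + 63 + 78 + 39 = 228.
Column 2: 81 + 54 + 57 + 72 = 264.
Column 3: 51 + 66 + 69 + 60 = 246.
Column 4: 84 + 45 + 42 + 75 = 246.
Main diagonal: 48 + 54 + 69 + 75 = 246.
Anti-diagonal: 84 + 66 + 57 + 39 = 246.

No — column 1 sums to 228 but column 3 sums to 246.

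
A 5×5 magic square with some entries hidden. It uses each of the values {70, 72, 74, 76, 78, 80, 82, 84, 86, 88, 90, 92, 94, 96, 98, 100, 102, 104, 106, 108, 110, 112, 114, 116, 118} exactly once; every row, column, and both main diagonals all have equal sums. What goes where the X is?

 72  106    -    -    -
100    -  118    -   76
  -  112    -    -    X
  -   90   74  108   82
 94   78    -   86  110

104

The 25 entries sum to 2350, so each line sums to 2350/5 = 470.
Row 4: 90 + 74 + 108 + 82 + ? = 470, so (4,1) = 116.
The remaining cell in row 5 is (5,3) = 470 − 368 = 102.
Column 1 needs 470; the known cells sum to 382, so (3,1) = 88.
Column 2: 106 + 112 + 90 + 78 + ? = 470, so (2,2) = 84.
Main diagonal: 72 + 84 + 108 + 110 + ? = 470, so (3,3) = 96.
Row 2: 100 + 84 + 118 + 76 + ? = 470, so (2,4) = 92.
The remaining cell in column 3 is (1,3) = 470 − 390 = 80.
Anti-diagonal: 92 + 96 + 90 + 94 + ? = 470, so (1,5) = 98.
Row 1 must total 470; the given cells sum to 356, so (1,4) = 114.
The remaining cell in column 4 is (3,4) = 470 − 400 = 70.
From column 5, 470 − (98 + 76 + 82 + 110) gives (3,5) = 104.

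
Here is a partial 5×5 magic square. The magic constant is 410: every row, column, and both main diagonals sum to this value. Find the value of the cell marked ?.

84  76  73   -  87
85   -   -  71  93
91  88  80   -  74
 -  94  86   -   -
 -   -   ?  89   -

From row 1, 410 − (84 + 76 + 73 + 87) gives (1,4) = 90.
The remaining cell in row 3 is (3,4) = 410 − 333 = 77.
The remaining cell in column 4 is (4,4) = 410 − 327 = 83.
From anti-diagonal, 410 − (87 + 71 + 80 + 94) gives (5,1) = 78.
From column 1, 410 − (84 + 85 + 91 + 78) gives (4,1) = 72.
From row 4, 410 − (72 + 94 + 86 + 83) gives (4,5) = 75.
Column 5 needs 410; the known cells sum to 329, so (5,5) = 81.
From main diagonal, 410 − (84 + 80 + 83 + 81) gives (2,2) = 82.
Row 2 needs 410; the known cells sum to 331, so (2,3) = 79.
The remaining cell in column 2 is (5,2) = 410 − 340 = 70.
Using column 3: 73 + 79 + 80 + 86 + ? → (5,3) = 410 − 318 = 92.

92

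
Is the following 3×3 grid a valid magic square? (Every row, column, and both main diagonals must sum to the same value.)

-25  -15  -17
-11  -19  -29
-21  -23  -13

Row 1: -25 + (-15) + (-17) = -57.
Row 2: -11 + (-19) + (-29) = -59.
Row 3: -21 + (-23) + (-13) = -57.
Column 1: -25 + (-11) + (-21) = -57.
Column 2: -15 + (-19) + (-23) = -57.
Column 3: -17 + (-29) + (-13) = -59.
Main diagonal: -25 + (-19) + (-13) = -57.
Anti-diagonal: -17 + (-19) + (-21) = -57.

No — row 1 sums to -57 but column 3 sums to -59.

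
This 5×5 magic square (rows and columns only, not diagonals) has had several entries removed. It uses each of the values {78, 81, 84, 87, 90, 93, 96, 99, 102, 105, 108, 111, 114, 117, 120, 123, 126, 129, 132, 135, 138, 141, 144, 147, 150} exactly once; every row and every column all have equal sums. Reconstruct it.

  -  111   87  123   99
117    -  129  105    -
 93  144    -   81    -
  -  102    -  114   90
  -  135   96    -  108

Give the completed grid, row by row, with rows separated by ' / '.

The 25 entries sum to 2850, so each line sums to 2850/5 = 570.
The remaining cell in row 1 is (1,1) = 570 − 420 = 150.
Column 2 must total 570; the given cells sum to 492, so (2,2) = 78.
The remaining cell in column 4 is (5,4) = 570 − 423 = 147.
Row 2 must total 570; the given cells sum to 429, so (2,5) = 141.
Row 5 must total 570; the given cells sum to 486, so (5,1) = 84.
Column 1 must total 570; the given cells sum to 444, so (4,1) = 126.
Using column 5: 99 + 141 + 90 + 108 + ? → (3,5) = 570 − 438 = 132.
Row 3: 93 + 144 + 81 + 132 + ? = 570, so (3,3) = 120.
Row 4: 126 + 102 + 114 + 90 + ? = 570, so (4,3) = 138.

150 111 87 123 99 / 117 78 129 105 141 / 93 144 120 81 132 / 126 102 138 114 90 / 84 135 96 147 108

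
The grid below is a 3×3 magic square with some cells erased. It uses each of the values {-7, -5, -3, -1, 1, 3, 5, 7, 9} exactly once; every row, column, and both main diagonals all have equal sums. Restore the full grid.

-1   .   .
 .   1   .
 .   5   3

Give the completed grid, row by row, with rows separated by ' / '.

-1 -3 7 / 9 1 -7 / -5 5 3

The 9 entries sum to 9, so each line sums to 9/3 = 3.
Row 3: 5 + 3 + ? = 3, so (3,1) = -5.
Column 1: -1 + (-5) + ? = 3, so (2,1) = 9.
From column 2, 3 − (1 + 5) gives (1,2) = -3.
Anti-diagonal must total 3; the given cells sum to -4, so (1,3) = 7.
The remaining cell in row 2 is (2,3) = 3 − 10 = -7.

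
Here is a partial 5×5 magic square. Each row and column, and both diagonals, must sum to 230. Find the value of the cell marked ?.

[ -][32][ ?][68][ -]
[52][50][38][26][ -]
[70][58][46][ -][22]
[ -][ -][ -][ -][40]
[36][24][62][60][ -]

The remaining cell in row 2 is (2,5) = 230 − 166 = 64.
Using row 3: 70 + 58 + 46 + 22 + ? → (3,4) = 230 − 196 = 34.
Row 5 must total 230; the given cells sum to 182, so (5,5) = 48.
Column 2 needs 230; the known cells sum to 164, so (4,2) = 66.
Using column 4: 68 + 26 + 34 + 60 + ? → (4,4) = 230 − 188 = 42.
Using column 5: 64 + 22 + 40 + 48 + ? → (1,5) = 230 − 174 = 56.
Main diagonal must total 230; the given cells sum to 186, so (1,1) = 44.
Using row 1: 44 + 32 + 68 + 56 + ? → (1,3) = 230 − 200 = 30.

30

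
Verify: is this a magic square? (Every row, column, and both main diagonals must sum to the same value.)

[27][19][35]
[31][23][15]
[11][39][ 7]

No — main diagonal sums to 57 but row 1 sums to 81.

Row 1: 27 + 19 + 35 = 81.
Row 2: 31 + 23 + 15 = 69.
Row 3: 11 + 39 + 7 = 57.
Column 1: 27 + 31 + 11 = 69.
Column 2: 19 + 23 + 39 = 81.
Column 3: 35 + 15 + 7 = 57.
Main diagonal: 27 + 23 + 7 = 57.
Anti-diagonal: 35 + 23 + 11 = 69.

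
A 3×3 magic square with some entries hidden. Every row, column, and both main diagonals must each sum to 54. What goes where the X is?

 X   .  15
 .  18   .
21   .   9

27

The remaining cell in row 3 is (3,2) = 54 − 30 = 24.
Column 2: 18 + 24 + ? = 54, so (1,2) = 12.
Using column 3: 15 + 9 + ? → (2,3) = 54 − 24 = 30.
Using main diagonal: 18 + 9 + ? → (1,1) = 54 − 27 = 27.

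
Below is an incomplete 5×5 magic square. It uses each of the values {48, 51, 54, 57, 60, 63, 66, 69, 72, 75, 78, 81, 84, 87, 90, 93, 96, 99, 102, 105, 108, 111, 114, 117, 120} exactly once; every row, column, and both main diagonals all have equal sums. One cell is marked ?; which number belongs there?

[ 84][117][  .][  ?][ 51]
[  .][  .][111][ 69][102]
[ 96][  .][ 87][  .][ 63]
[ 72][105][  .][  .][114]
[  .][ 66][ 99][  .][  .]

The 25 entries sum to 2100, so each line sums to 2100/5 = 420.
Column 5 needs 420; the known cells sum to 330, so (5,5) = 90.
Anti-diagonal: 51 + 69 + 87 + 105 + ? = 420, so (5,1) = 108.
Row 5 must total 420; the given cells sum to 363, so (5,4) = 57.
From column 1, 420 − (84 + 96 + 72 + 108) gives (2,1) = 60.
Using row 2: 60 + 111 + 69 + 102 + ? → (2,2) = 420 − 342 = 78.
From column 2, 420 − (117 + 78 + 105 + 66) gives (3,2) = 54.
Main diagonal needs 420; the known cells sum to 339, so (4,4) = 81.
The remaining cell in row 3 is (3,4) = 420 − 300 = 120.
Row 4 must total 420; the given cells sum to 372, so (4,3) = 48.
Column 3: 111 + 87 + 48 + 99 + ? = 420, so (1,3) = 75.
The remaining cell in column 4 is (1,4) = 420 − 327 = 93.

93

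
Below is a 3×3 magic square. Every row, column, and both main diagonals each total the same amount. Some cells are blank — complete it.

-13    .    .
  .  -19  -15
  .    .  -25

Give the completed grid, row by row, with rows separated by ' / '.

-13 -27 -17 / -23 -19 -15 / -21 -11 -25

Main diagonal is already complete: -13 + -19 + -25 = -57, so that is the magic constant.
Row 2 needs -57; the known cells sum to -34, so (2,1) = -23.
Column 1 must total -57; the given cells sum to -36, so (3,1) = -21.
From column 3, -57 − (-15 + (-25)) gives (1,3) = -17.
Row 1 needs -57; the known cells sum to -30, so (1,2) = -27.
Row 3 must total -57; the given cells sum to -46, so (3,2) = -11.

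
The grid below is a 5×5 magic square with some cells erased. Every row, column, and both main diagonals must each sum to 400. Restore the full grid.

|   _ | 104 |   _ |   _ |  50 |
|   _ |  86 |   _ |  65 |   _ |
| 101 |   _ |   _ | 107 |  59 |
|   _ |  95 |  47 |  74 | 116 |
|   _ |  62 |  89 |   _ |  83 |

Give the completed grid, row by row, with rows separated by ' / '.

77 104 71 98 50 / 44 86 113 65 92 / 101 53 80 107 59 / 68 95 47 74 116 / 110 62 89 56 83

The remaining cell in row 4 is (4,1) = 400 − 332 = 68.
From column 2, 400 − (104 + 86 + 95 + 62) gives (3,2) = 53.
Column 5: 50 + 59 + 116 + 83 + ? = 400, so (2,5) = 92.
Row 3 must total 400; the given cells sum to 320, so (3,3) = 80.
From main diagonal, 400 − (86 + 80 + 74 + 83) gives (1,1) = 77.
Using anti-diagonal: 50 + 65 + 80 + 95 + ? → (5,1) = 400 − 290 = 110.
Row 5 must total 400; the given cells sum to 344, so (5,4) = 56.
Column 1 needs 400; the known cells sum to 356, so (2,1) = 44.
The remaining cell in column 4 is (1,4) = 400 − 302 = 98.
Row 1 must total 400; the given cells sum to 329, so (1,3) = 71.
Row 2 needs 400; the known cells sum to 287, so (2,3) = 113.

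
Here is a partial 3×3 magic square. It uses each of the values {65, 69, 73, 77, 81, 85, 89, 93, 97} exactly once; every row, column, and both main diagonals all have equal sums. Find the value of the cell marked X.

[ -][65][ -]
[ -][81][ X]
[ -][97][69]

89

The 9 entries sum to 729, so each line sums to 729/3 = 243.
Using row 3: 97 + 69 + ? → (3,1) = 243 − 166 = 77.
The remaining cell in main diagonal is (1,1) = 243 − 150 = 93.
Anti-diagonal needs 243; the known cells sum to 158, so (1,3) = 85.
Column 1: 93 + 77 + ? = 243, so (2,1) = 73.
The remaining cell in column 3 is (2,3) = 243 − 154 = 89.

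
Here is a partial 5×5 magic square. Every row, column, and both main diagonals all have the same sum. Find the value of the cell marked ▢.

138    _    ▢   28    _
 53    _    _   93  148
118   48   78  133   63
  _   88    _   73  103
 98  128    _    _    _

123

Row 3 is complete and sums to 440; that is the magic constant.
Using column 1: 138 + 53 + 118 + 98 + ? → (4,1) = 440 − 407 = 33.
Column 4 must total 440; the given cells sum to 327, so (5,4) = 113.
The remaining cell in anti-diagonal is (1,5) = 440 − 357 = 83.
Row 4: 33 + 88 + 73 + 103 + ? = 440, so (4,3) = 143.
The remaining cell in column 5 is (5,5) = 440 − 397 = 43.
Using main diagonal: 138 + 78 + 73 + 43 + ? → (2,2) = 440 − 332 = 108.
From row 2, 440 − (53 + 108 + 93 + 148) gives (2,3) = 38.
The remaining cell in row 5 is (5,3) = 440 − 382 = 58.
The remaining cell in column 2 is (1,2) = 440 − 372 = 68.
From column 3, 440 − (38 + 78 + 143 + 58) gives (1,3) = 123.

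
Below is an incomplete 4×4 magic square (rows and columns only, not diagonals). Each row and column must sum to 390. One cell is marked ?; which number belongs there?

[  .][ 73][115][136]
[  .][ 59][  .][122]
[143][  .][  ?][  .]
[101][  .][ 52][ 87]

94

From row 1, 390 − (73 + 115 + 136) gives (1,1) = 66.
From row 4, 390 − (101 + 52 + 87) gives (4,2) = 150.
The remaining cell in column 1 is (2,1) = 390 − 310 = 80.
Column 2 must total 390; the given cells sum to 282, so (3,2) = 108.
Column 4: 136 + 122 + 87 + ? = 390, so (3,4) = 45.
Row 2 needs 390; the known cells sum to 261, so (2,3) = 129.
Row 3 must total 390; the given cells sum to 296, so (3,3) = 94.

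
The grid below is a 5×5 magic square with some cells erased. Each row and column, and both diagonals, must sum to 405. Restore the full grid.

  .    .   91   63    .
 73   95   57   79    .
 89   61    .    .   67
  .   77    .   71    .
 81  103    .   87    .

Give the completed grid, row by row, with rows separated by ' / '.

97 69 91 63 85 / 73 95 57 79 101 / 89 61 83 105 67 / 65 77 99 71 93 / 81 103 75 87 59

Using row 2: 73 + 95 + 57 + 79 + ? → (2,5) = 405 − 304 = 101.
Column 2: 95 + 61 + 77 + 103 + ? = 405, so (1,2) = 69.
Column 4 needs 405; the known cells sum to 300, so (3,4) = 105.
Row 3 needs 405; the known cells sum to 322, so (3,3) = 83.
Anti-diagonal: 79 + 83 + 77 + 81 + ? = 405, so (1,5) = 85.
The remaining cell in row 1 is (1,1) = 405 − 308 = 97.
Column 1 needs 405; the known cells sum to 340, so (4,1) = 65.
Main diagonal must total 405; the given cells sum to 346, so (5,5) = 59.
Using row 5: 81 + 103 + 87 + 59 + ? → (5,3) = 405 − 330 = 75.
Using column 3: 91 + 57 + 83 + 75 + ? → (4,3) = 405 − 306 = 99.
Using column 5: 85 + 101 + 67 + 59 + ? → (4,5) = 405 − 312 = 93.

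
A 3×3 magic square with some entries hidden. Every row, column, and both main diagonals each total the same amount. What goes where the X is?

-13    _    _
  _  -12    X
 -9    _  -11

Main diagonal is complete and sums to -36; that is the magic constant.
The remaining cell in row 3 is (3,2) = -36 − (-20) = -16.
Using column 1: -13 + (-9) + ? → (2,1) = -36 − (-22) = -14.
Using column 2: -12 + (-16) + ? → (1,2) = -36 − (-28) = -8.
Anti-diagonal must total -36; the given cells sum to -21, so (1,3) = -15.
Row 2 must total -36; the given cells sum to -26, so (2,3) = -10.

-10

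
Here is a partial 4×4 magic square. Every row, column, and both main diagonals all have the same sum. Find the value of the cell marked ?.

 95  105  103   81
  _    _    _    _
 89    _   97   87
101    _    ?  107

Row 1 is complete and sums to 384; that is the magic constant.
The remaining cell in row 3 is (3,2) = 384 − 273 = 111.
The remaining cell in column 1 is (2,1) = 384 − 285 = 99.
Column 4 must total 384; the given cells sum to 275, so (2,4) = 109.
From main diagonal, 384 − (95 + 97 + 107) gives (2,2) = 85.
Anti-diagonal needs 384; the known cells sum to 293, so (2,3) = 91.
Column 2: 105 + 85 + 111 + ? = 384, so (4,2) = 83.
The remaining cell in column 3 is (4,3) = 384 − 291 = 93.

93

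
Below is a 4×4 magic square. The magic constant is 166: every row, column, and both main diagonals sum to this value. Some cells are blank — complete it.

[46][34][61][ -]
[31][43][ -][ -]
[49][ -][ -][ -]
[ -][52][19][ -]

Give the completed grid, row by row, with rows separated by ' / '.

Row 1 needs 166; the known cells sum to 141, so (1,4) = 25.
Column 1 needs 166; the known cells sum to 126, so (4,1) = 40.
Column 2: 34 + 43 + 52 + ? = 166, so (3,2) = 37.
Anti-diagonal: 25 + 37 + 40 + ? = 166, so (2,3) = 64.
The remaining cell in row 2 is (2,4) = 166 − 138 = 28.
Row 4 needs 166; the known cells sum to 111, so (4,4) = 55.
The remaining cell in column 3 is (3,3) = 166 − 144 = 22.
The remaining cell in column 4 is (3,4) = 166 − 108 = 58.

46 34 61 25 / 31 43 64 28 / 49 37 22 58 / 40 52 19 55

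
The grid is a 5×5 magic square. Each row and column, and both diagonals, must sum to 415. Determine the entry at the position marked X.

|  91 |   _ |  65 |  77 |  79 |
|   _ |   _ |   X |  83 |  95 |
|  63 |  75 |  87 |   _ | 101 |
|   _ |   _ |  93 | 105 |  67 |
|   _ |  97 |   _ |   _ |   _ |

From row 1, 415 − (91 + 65 + 77 + 79) gives (1,2) = 103.
Using row 3: 63 + 75 + 87 + 101 + ? → (3,4) = 415 − 326 = 89.
From column 4, 415 − (77 + 83 + 89 + 105) gives (5,4) = 61.
Column 5 needs 415; the known cells sum to 342, so (5,5) = 73.
Main diagonal must total 415; the given cells sum to 356, so (2,2) = 59.
Column 2 must total 415; the given cells sum to 334, so (4,2) = 81.
Anti-diagonal: 79 + 83 + 87 + 81 + ? = 415, so (5,1) = 85.
Using row 4: 81 + 93 + 105 + 67 + ? → (4,1) = 415 − 346 = 69.
Row 5 must total 415; the given cells sum to 316, so (5,3) = 99.
From column 1, 415 − (91 + 63 + 69 + 85) gives (2,1) = 107.
From column 3, 415 − (65 + 87 + 93 + 99) gives (2,3) = 71.

71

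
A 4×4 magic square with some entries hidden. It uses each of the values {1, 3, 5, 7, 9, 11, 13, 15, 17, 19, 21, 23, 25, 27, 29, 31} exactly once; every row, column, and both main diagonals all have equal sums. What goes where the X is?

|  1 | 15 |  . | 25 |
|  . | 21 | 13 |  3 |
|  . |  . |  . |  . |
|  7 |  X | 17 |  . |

The 16 entries sum to 256, so each line sums to 256/4 = 64.
Row 1 needs 64; the known cells sum to 41, so (1,3) = 23.
Row 2 needs 64; the known cells sum to 37, so (2,1) = 27.
The remaining cell in column 1 is (3,1) = 64 − 35 = 29.
Column 3 must total 64; the given cells sum to 53, so (3,3) = 11.
Using main diagonal: 1 + 21 + 11 + ? → (4,4) = 64 − 33 = 31.
Anti-diagonal: 25 + 13 + 7 + ? = 64, so (3,2) = 19.
From row 3, 64 − (29 + 19 + 11) gives (3,4) = 5.
The remaining cell in row 4 is (4,2) = 64 − 55 = 9.

9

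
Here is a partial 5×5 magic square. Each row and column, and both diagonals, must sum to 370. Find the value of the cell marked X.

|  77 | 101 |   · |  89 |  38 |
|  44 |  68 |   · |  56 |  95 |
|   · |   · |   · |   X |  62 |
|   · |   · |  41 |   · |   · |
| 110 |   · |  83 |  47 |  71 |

Using row 1: 77 + 101 + 89 + 38 + ? → (1,3) = 370 − 305 = 65.
The remaining cell in row 2 is (2,3) = 370 − 263 = 107.
Row 5: 110 + 83 + 47 + 71 + ? = 370, so (5,2) = 59.
Column 3: 65 + 107 + 41 + 83 + ? = 370, so (3,3) = 74.
Column 5 needs 370; the known cells sum to 266, so (4,5) = 104.
The remaining cell in main diagonal is (4,4) = 370 − 290 = 80.
Anti-diagonal needs 370; the known cells sum to 278, so (4,2) = 92.
Row 4 must total 370; the given cells sum to 317, so (4,1) = 53.
From column 1, 370 − (77 + 44 + 53 + 110) gives (3,1) = 86.
Column 2 needs 370; the known cells sum to 320, so (3,2) = 50.
Column 4 needs 370; the known cells sum to 272, so (3,4) = 98.

98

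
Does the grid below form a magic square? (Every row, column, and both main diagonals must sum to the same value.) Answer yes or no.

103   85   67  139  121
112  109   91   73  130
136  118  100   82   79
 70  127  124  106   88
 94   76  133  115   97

Row 1: 103 + 85 + 67 + 139 + 121 = 515.
Row 2: 112 + 109 + 91 + 73 + 130 = 515.
Row 3: 136 + 118 + 100 + 82 + 79 = 515.
Row 4: 70 + 127 + 124 + 106 + 88 = 515.
Row 5: 94 + 76 + 133 + 115 + 97 = 515.
Column 1: 103 + 112 + 136 + 70 + 94 = 515.
Column 2: 85 + 109 + 118 + 127 + 76 = 515.
Column 3: 67 + 91 + 100 + 124 + 133 = 515.
Column 4: 139 + 73 + 82 + 106 + 115 = 515.
Column 5: 121 + 130 + 79 + 88 + 97 = 515.
Main diagonal: 103 + 109 + 100 + 106 + 97 = 515.
Anti-diagonal: 121 + 73 + 100 + 127 + 94 = 515.
All lines sum to 515.

Yes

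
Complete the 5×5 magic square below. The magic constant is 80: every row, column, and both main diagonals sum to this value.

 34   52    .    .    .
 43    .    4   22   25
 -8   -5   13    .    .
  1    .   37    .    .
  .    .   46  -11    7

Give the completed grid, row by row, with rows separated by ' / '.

Row 2 must total 80; the given cells sum to 94, so (2,2) = -14.
The remaining cell in column 1 is (5,1) = 80 − 70 = 10.
Column 3: 4 + 13 + 37 + 46 + ? = 80, so (1,3) = -20.
Main diagonal must total 80; the given cells sum to 40, so (4,4) = 40.
From row 5, 80 − (10 + 46 + (-11) + 7) gives (5,2) = 28.
Column 2 needs 80; the known cells sum to 61, so (4,2) = 19.
Using anti-diagonal: 22 + 13 + 19 + 10 + ? → (1,5) = 80 − 64 = 16.
Using row 1: 34 + 52 + (-20) + 16 + ? → (1,4) = 80 − 82 = -2.
Using row 4: 1 + 19 + 37 + 40 + ? → (4,5) = 80 − 97 = -17.
The remaining cell in column 4 is (3,4) = 80 − 49 = 31.
The remaining cell in column 5 is (3,5) = 80 − 31 = 49.

34 52 -20 -2 16 / 43 -14 4 22 25 / -8 -5 13 31 49 / 1 19 37 40 -17 / 10 28 46 -11 7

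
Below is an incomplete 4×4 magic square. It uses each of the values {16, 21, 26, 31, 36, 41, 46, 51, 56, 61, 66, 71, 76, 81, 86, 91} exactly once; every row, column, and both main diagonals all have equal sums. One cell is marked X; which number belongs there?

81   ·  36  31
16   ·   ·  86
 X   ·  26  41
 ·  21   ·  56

The 16 entries sum to 856, so each line sums to 856/4 = 214.
Using row 1: 81 + 36 + 31 + ? → (1,2) = 214 − 148 = 66.
Main diagonal needs 214; the known cells sum to 163, so (2,2) = 51.
From row 2, 214 − (16 + 51 + 86) gives (2,3) = 61.
Using column 2: 66 + 51 + 21 + ? → (3,2) = 214 − 138 = 76.
The remaining cell in column 3 is (4,3) = 214 − 123 = 91.
Anti-diagonal: 31 + 61 + 76 + ? = 214, so (4,1) = 46.
Row 3: 76 + 26 + 41 + ? = 214, so (3,1) = 71.

71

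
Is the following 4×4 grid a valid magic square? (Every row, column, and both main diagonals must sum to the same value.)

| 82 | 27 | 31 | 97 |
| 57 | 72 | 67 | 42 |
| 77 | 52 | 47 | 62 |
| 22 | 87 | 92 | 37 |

Row 1: 82 + 27 + 31 + 97 = 237.
Row 2: 57 + 72 + 67 + 42 = 238.
Row 3: 77 + 52 + 47 + 62 = 238.
Row 4: 22 + 87 + 92 + 37 = 238.
Column 1: 82 + 57 + 77 + 22 = 238.
Column 2: 27 + 72 + 52 + 87 = 238.
Column 3: 31 + 67 + 47 + 92 = 237.
Column 4: 97 + 42 + 62 + 37 = 238.
Main diagonal: 82 + 72 + 47 + 37 = 238.
Anti-diagonal: 97 + 67 + 52 + 22 = 238.

No — row 3 sums to 238 but row 1 sums to 237.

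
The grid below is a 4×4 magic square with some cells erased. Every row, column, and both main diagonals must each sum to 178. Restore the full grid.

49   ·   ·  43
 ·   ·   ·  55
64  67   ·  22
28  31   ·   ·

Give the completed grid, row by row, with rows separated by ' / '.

49 34 52 43 / 37 46 40 55 / 64 67 25 22 / 28 31 61 58

Row 3: 64 + 67 + 22 + ? = 178, so (3,3) = 25.
Using column 1: 49 + 64 + 28 + ? → (2,1) = 178 − 141 = 37.
Column 4 needs 178; the known cells sum to 120, so (4,4) = 58.
Main diagonal needs 178; the known cells sum to 132, so (2,2) = 46.
Anti-diagonal must total 178; the given cells sum to 138, so (2,3) = 40.
Row 4: 28 + 31 + 58 + ? = 178, so (4,3) = 61.
The remaining cell in column 2 is (1,2) = 178 − 144 = 34.
Using column 3: 40 + 25 + 61 + ? → (1,3) = 178 − 126 = 52.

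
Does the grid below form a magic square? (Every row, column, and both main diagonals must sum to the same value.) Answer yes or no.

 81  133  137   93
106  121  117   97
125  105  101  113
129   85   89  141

No — column 1 sums to 441 but row 1 sums to 444.

Row 1: 81 + 133 + 137 + 93 = 444.
Row 2: 106 + 121 + 117 + 97 = 441.
Row 3: 125 + 105 + 101 + 113 = 444.
Row 4: 129 + 85 + 89 + 141 = 444.
Column 1: 81 + 106 + 125 + 129 = 441.
Column 2: 133 + 121 + 105 + 85 = 444.
Column 3: 137 + 117 + 101 + 89 = 444.
Column 4: 93 + 97 + 113 + 141 = 444.
Main diagonal: 81 + 121 + 101 + 141 = 444.
Anti-diagonal: 93 + 117 + 105 + 129 = 444.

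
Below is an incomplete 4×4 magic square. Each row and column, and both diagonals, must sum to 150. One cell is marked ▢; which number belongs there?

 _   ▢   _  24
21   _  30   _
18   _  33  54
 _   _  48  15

27

Row 3 needs 150; the known cells sum to 105, so (3,2) = 45.
The remaining cell in column 3 is (1,3) = 150 − 111 = 39.
The remaining cell in column 4 is (2,4) = 150 − 93 = 57.
Using anti-diagonal: 24 + 30 + 45 + ? → (4,1) = 150 − 99 = 51.
Row 2 must total 150; the given cells sum to 108, so (2,2) = 42.
Row 4: 51 + 48 + 15 + ? = 150, so (4,2) = 36.
Column 1 must total 150; the given cells sum to 90, so (1,1) = 60.
Using column 2: 42 + 45 + 36 + ? → (1,2) = 150 − 123 = 27.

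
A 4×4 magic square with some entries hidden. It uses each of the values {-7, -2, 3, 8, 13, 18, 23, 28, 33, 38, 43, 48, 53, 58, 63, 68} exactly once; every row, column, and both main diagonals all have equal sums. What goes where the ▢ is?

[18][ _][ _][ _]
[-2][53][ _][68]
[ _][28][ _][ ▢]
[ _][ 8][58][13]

-7

The 16 entries sum to 488, so each line sums to 488/4 = 122.
Row 2: -2 + 53 + 68 + ? = 122, so (2,3) = 3.
The remaining cell in row 4 is (4,1) = 122 − 79 = 43.
Column 1 needs 122; the known cells sum to 59, so (3,1) = 63.
Column 2 needs 122; the known cells sum to 89, so (1,2) = 33.
From main diagonal, 122 − (18 + 53 + 13) gives (3,3) = 38.
The remaining cell in anti-diagonal is (1,4) = 122 − 74 = 48.
Row 1 must total 122; the given cells sum to 99, so (1,3) = 23.
Row 3 must total 122; the given cells sum to 129, so (3,4) = -7.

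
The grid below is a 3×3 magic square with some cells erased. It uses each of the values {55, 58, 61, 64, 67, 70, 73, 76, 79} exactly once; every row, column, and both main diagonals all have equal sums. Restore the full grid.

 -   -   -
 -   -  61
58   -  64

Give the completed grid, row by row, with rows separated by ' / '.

70 55 76 / 73 67 61 / 58 79 64

The 9 entries sum to 603, so each line sums to 603/3 = 201.
From row 3, 201 − (58 + 64) gives (3,2) = 79.
The remaining cell in column 3 is (1,3) = 201 − 125 = 76.
Using anti-diagonal: 76 + 58 + ? → (2,2) = 201 − 134 = 67.
The remaining cell in row 2 is (2,1) = 201 − 128 = 73.
Column 1 must total 201; the given cells sum to 131, so (1,1) = 70.
Column 2 must total 201; the given cells sum to 146, so (1,2) = 55.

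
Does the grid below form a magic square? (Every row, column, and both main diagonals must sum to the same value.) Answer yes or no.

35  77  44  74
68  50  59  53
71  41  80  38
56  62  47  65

Yes

Row 1: 35 + 77 + 44 + 74 = 230.
Row 2: 68 + 50 + 59 + 53 = 230.
Row 3: 71 + 41 + 80 + 38 = 230.
Row 4: 56 + 62 + 47 + 65 = 230.
Column 1: 35 + 68 + 71 + 56 = 230.
Column 2: 77 + 50 + 41 + 62 = 230.
Column 3: 44 + 59 + 80 + 47 = 230.
Column 4: 74 + 53 + 38 + 65 = 230.
Main diagonal: 35 + 50 + 80 + 65 = 230.
Anti-diagonal: 74 + 59 + 41 + 56 = 230.
All lines sum to 230.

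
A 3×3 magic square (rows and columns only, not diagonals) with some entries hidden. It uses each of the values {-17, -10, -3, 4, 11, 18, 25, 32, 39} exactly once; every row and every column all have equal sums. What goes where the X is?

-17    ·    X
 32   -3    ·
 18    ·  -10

The 9 entries sum to 99, so each line sums to 99/3 = 33.
Row 2 must total 33; the given cells sum to 29, so (2,3) = 4.
Row 3: 18 + (-10) + ? = 33, so (3,2) = 25.
Column 2 needs 33; the known cells sum to 22, so (1,2) = 11.
Using column 3: 4 + (-10) + ? → (1,3) = 33 − (-6) = 39.

39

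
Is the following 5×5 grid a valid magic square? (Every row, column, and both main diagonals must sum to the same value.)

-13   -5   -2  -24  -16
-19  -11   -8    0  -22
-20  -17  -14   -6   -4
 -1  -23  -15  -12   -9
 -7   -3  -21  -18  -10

No — row 3 sums to -61 but column 4 sums to -60.

Row 1: -13 + (-5) + (-2) + (-24) + (-16) = -60.
Row 2: -19 + (-11) + (-8) + 0 + (-22) = -60.
Row 3: -20 + (-17) + (-14) + (-6) + (-4) = -61.
Row 4: -1 + (-23) + (-15) + (-12) + (-9) = -60.
Row 5: -7 + (-3) + (-21) + (-18) + (-10) = -59.
Column 1: -13 + (-19) + (-20) + (-1) + (-7) = -60.
Column 2: -5 + (-11) + (-17) + (-23) + (-3) = -59.
Column 3: -2 + (-8) + (-14) + (-15) + (-21) = -60.
Column 4: -24 + 0 + (-6) + (-12) + (-18) = -60.
Column 5: -16 + (-22) + (-4) + (-9) + (-10) = -61.
Main diagonal: -13 + (-11) + (-14) + (-12) + (-10) = -60.
Anti-diagonal: -16 + 0 + (-14) + (-23) + (-7) = -60.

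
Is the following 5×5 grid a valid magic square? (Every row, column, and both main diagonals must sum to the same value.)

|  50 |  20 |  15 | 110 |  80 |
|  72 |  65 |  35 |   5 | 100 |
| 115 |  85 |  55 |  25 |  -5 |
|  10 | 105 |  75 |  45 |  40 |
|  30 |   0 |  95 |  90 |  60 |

Row 1: 50 + 20 + 15 + 110 + 80 = 275.
Row 2: 72 + 65 + 35 + 5 + 100 = 277.
Row 3: 115 + 85 + 55 + 25 + (-5) = 275.
Row 4: 10 + 105 + 75 + 45 + 40 = 275.
Row 5: 30 + 0 + 95 + 90 + 60 = 275.
Column 1: 50 + 72 + 115 + 10 + 30 = 277.
Column 2: 20 + 65 + 85 + 105 + 0 = 275.
Column 3: 15 + 35 + 55 + 75 + 95 = 275.
Column 4: 110 + 5 + 25 + 45 + 90 = 275.
Column 5: 80 + 100 + (-5) + 40 + 60 = 275.
Main diagonal: 50 + 65 + 55 + 45 + 60 = 275.
Anti-diagonal: 80 + 5 + 55 + 105 + 30 = 275.

No — column 4 sums to 275 but column 1 sums to 277.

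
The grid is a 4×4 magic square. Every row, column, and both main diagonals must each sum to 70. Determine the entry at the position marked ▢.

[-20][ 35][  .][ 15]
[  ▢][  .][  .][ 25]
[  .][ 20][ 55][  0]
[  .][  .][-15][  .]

50

Using row 1: -20 + 35 + 15 + ? → (1,3) = 70 − 30 = 40.
Row 3 needs 70; the known cells sum to 75, so (3,1) = -5.
Column 3 needs 70; the known cells sum to 80, so (2,3) = -10.
Using column 4: 15 + 25 + 0 + ? → (4,4) = 70 − 40 = 30.
The remaining cell in main diagonal is (2,2) = 70 − 65 = 5.
Using anti-diagonal: 15 + (-10) + 20 + ? → (4,1) = 70 − 25 = 45.
The remaining cell in row 2 is (2,1) = 70 − 20 = 50.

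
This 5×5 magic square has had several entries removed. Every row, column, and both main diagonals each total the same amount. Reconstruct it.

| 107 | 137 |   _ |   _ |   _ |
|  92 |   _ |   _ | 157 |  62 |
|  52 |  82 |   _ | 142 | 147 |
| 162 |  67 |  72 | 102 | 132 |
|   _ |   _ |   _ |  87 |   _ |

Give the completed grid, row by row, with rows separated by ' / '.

Row 4 is already complete: 162 + 67 + 72 + 102 + 132 = 535, so that is the magic constant.
Row 3: 52 + 82 + 142 + 147 + ? = 535, so (3,3) = 112.
Column 1: 107 + 92 + 52 + 162 + ? = 535, so (5,1) = 122.
Using column 4: 157 + 142 + 102 + 87 + ? → (1,4) = 535 − 488 = 47.
Anti-diagonal needs 535; the known cells sum to 458, so (1,5) = 77.
Row 1 needs 535; the known cells sum to 368, so (1,3) = 167.
Column 5 needs 535; the known cells sum to 418, so (5,5) = 117.
Main diagonal needs 535; the known cells sum to 438, so (2,2) = 97.
The remaining cell in row 2 is (2,3) = 535 − 408 = 127.
Column 2 must total 535; the given cells sum to 383, so (5,2) = 152.
Column 3 must total 535; the given cells sum to 478, so (5,3) = 57.

107 137 167 47 77 / 92 97 127 157 62 / 52 82 112 142 147 / 162 67 72 102 132 / 122 152 57 87 117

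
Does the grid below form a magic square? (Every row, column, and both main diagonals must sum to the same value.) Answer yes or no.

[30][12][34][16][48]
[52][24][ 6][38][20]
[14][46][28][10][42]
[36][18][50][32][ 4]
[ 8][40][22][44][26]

Row 1: 30 + 12 + 34 + 16 + 48 = 140.
Row 2: 52 + 24 + 6 + 38 + 20 = 140.
Row 3: 14 + 46 + 28 + 10 + 42 = 140.
Row 4: 36 + 18 + 50 + 32 + 4 = 140.
Row 5: 8 + 40 + 22 + 44 + 26 = 140.
Column 1: 30 + 52 + 14 + 36 + 8 = 140.
Column 2: 12 + 24 + 46 + 18 + 40 = 140.
Column 3: 34 + 6 + 28 + 50 + 22 = 140.
Column 4: 16 + 38 + 10 + 32 + 44 = 140.
Column 5: 48 + 20 + 42 + 4 + 26 = 140.
Main diagonal: 30 + 24 + 28 + 32 + 26 = 140.
Anti-diagonal: 48 + 38 + 28 + 18 + 8 = 140.
All lines sum to 140.

Yes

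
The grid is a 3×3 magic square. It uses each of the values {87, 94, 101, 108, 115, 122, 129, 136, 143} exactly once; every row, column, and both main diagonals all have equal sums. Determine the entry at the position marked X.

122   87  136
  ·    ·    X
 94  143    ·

The 9 entries sum to 1035, so each line sums to 1035/3 = 345.
Row 3 must total 345; the given cells sum to 237, so (3,3) = 108.
The remaining cell in column 1 is (2,1) = 345 − 216 = 129.
Column 2: 87 + 143 + ? = 345, so (2,2) = 115.
Column 3 must total 345; the given cells sum to 244, so (2,3) = 101.

101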